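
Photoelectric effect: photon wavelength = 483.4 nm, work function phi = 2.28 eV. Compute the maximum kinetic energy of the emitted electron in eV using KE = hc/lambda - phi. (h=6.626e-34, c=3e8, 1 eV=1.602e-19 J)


E_photon = hc / lambda
= (6.626e-34)(3e8) / (483.4e-9)
= 4.1121e-19 J
= 2.5669 eV
KE = E_photon - phi
= 2.5669 - 2.28
= 0.2869 eV

0.2869


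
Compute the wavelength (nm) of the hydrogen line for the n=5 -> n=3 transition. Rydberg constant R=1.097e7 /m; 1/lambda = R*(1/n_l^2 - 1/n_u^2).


1/lambda = R * (1/n_l^2 - 1/n_u^2)
= 1.097e7 * (1/3^2 - 1/5^2)
= 1.097e7 * (0.111111 - 0.04)
= 1.097e7 * 0.071111
= 7.8009e+05 /m
lambda = 1 / 7.8009e+05 = 1281.9052 nm

1281.9052


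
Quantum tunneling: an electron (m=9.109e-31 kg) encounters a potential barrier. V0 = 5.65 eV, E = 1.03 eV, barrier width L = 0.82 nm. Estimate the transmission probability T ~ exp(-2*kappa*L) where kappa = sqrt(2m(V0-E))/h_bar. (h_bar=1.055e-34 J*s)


V0 - E = 4.62 eV = 7.4012e-19 J
kappa = sqrt(2 * m * (V0-E)) / h_bar
= sqrt(2 * 9.109e-31 * 7.4012e-19) / 1.055e-34
= 1.1007e+10 /m
2*kappa*L = 2 * 1.1007e+10 * 0.82e-9
= 18.0507
T = exp(-18.0507) = 1.447711e-08

1.447711e-08


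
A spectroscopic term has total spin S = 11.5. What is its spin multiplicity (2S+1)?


Spin multiplicity = 2S + 1
= 2 * 11.5 + 1
= 23.0 + 1
= 24

24


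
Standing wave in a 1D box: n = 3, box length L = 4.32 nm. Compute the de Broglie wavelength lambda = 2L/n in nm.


lambda = 2L / n
= 2 * 4.32 / 3
= 8.64 / 3
= 2.88 nm

2.88


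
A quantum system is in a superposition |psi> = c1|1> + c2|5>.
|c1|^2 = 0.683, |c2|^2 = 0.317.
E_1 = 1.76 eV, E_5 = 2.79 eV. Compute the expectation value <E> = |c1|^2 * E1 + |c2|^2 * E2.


<E> = |c1|^2 * E1 + |c2|^2 * E2
= 0.683 * 1.76 + 0.317 * 2.79
= 1.2021 + 0.8844
= 2.0865 eV

2.0865


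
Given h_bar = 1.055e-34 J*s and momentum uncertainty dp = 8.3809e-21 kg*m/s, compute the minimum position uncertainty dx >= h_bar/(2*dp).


dx = h_bar / (2 * dp)
= 1.055e-34 / (2 * 8.3809e-21)
= 1.055e-34 / 1.6762e-20
= 6.2941e-15 m

6.2941e-15


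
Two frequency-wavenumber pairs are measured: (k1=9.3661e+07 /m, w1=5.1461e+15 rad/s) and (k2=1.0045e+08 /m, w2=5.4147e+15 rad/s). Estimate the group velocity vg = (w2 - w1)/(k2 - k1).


vg = (w2 - w1) / (k2 - k1)
= (5.4147e+15 - 5.1461e+15) / (1.0045e+08 - 9.3661e+07)
= 2.6860e+14 / 6.7890e+06
= 3.9564e+07 m/s

3.9564e+07


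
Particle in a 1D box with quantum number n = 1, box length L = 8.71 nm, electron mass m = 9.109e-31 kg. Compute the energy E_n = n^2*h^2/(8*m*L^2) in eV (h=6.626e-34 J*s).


E = n^2 * h^2 / (8 * m * L^2)
= 1^2 * (6.626e-34)^2 / (8 * 9.109e-31 * (8.71e-9)^2)
= 1 * 4.3904e-67 / (8 * 9.109e-31 * 7.5864e-17)
= 7.9416e-22 J
= 0.005 eV

0.005


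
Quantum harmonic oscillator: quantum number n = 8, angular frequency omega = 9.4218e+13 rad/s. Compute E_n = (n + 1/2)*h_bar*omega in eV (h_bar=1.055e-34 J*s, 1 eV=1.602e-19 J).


E = (n + 1/2) * h_bar * omega
= (8 + 0.5) * 1.055e-34 * 9.4218e+13
= 8.5 * 9.9400e-21
= 8.4490e-20 J
= 0.5274 eV

0.5274


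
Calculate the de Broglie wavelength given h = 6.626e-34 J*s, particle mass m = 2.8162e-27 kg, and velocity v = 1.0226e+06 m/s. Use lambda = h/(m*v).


lambda = h / (m * v)
= 6.626e-34 / (2.8162e-27 * 1.0226e+06)
= 6.626e-34 / 2.8798e-21
= 2.3008e-13 m

2.3008e-13


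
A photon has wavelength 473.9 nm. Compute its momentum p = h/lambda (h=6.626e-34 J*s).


p = h / lambda
= 6.626e-34 / (473.9e-9)
= 6.626e-34 / 4.7390e-07
= 1.3982e-27 kg*m/s

1.3982e-27


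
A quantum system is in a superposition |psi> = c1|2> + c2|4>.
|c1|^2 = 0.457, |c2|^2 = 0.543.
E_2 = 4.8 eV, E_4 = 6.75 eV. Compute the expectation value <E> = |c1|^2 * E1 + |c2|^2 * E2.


<E> = |c1|^2 * E1 + |c2|^2 * E2
= 0.457 * 4.8 + 0.543 * 6.75
= 2.1936 + 3.6653
= 5.8589 eV

5.8589


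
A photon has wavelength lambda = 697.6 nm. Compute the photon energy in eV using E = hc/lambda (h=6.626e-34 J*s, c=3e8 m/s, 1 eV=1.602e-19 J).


E = hc / lambda
= (6.626e-34)(3e8) / (697.6e-9)
= 1.9878e-25 / 6.9760e-07
= 2.8495e-19 J
Converting to eV: 2.8495e-19 / 1.602e-19
= 1.7787 eV

1.7787


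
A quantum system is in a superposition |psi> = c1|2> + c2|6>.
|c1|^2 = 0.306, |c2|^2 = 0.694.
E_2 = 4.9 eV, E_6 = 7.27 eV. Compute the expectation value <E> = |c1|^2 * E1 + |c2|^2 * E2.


<E> = |c1|^2 * E1 + |c2|^2 * E2
= 0.306 * 4.9 + 0.694 * 7.27
= 1.4994 + 5.0454
= 6.5448 eV

6.5448


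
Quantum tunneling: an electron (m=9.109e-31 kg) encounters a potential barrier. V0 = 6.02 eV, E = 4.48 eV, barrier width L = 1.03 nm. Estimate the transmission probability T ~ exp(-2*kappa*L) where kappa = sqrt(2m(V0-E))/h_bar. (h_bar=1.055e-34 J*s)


V0 - E = 1.54 eV = 2.4671e-19 J
kappa = sqrt(2 * m * (V0-E)) / h_bar
= sqrt(2 * 9.109e-31 * 2.4671e-19) / 1.055e-34
= 6.3546e+09 /m
2*kappa*L = 2 * 6.3546e+09 * 1.03e-9
= 13.0905
T = exp(-13.0905) = 2.064722e-06

2.064722e-06


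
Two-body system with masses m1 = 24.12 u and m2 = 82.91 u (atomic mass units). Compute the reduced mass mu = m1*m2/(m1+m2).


mu = m1 * m2 / (m1 + m2)
= 24.12 * 82.91 / (24.12 + 82.91)
= 1999.7892 / 107.03
= 18.6844 u

18.6844


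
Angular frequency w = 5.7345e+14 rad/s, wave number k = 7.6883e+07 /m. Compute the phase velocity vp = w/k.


vp = w / k
= 5.7345e+14 / 7.6883e+07
= 7.4587e+06 m/s

7.4587e+06


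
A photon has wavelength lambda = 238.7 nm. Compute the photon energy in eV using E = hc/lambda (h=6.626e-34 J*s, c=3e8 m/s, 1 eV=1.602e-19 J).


E = hc / lambda
= (6.626e-34)(3e8) / (238.7e-9)
= 1.9878e-25 / 2.3870e-07
= 8.3276e-19 J
Converting to eV: 8.3276e-19 / 1.602e-19
= 5.1983 eV

5.1983


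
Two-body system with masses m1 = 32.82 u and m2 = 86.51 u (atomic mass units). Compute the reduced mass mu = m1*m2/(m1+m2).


mu = m1 * m2 / (m1 + m2)
= 32.82 * 86.51 / (32.82 + 86.51)
= 2839.2582 / 119.33
= 23.7933 u

23.7933


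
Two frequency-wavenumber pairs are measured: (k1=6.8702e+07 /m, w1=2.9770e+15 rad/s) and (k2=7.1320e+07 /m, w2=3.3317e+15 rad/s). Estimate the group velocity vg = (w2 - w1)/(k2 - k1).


vg = (w2 - w1) / (k2 - k1)
= (3.3317e+15 - 2.9770e+15) / (7.1320e+07 - 6.8702e+07)
= 3.5470e+14 / 2.6180e+06
= 1.3549e+08 m/s

1.3549e+08


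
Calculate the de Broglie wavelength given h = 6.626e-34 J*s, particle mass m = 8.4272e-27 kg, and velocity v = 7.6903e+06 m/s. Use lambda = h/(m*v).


lambda = h / (m * v)
= 6.626e-34 / (8.4272e-27 * 7.6903e+06)
= 6.626e-34 / 6.4808e-20
= 1.0224e-14 m

1.0224e-14


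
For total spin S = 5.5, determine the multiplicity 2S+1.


Spin multiplicity = 2S + 1
= 2 * 5.5 + 1
= 11.0 + 1
= 12

12


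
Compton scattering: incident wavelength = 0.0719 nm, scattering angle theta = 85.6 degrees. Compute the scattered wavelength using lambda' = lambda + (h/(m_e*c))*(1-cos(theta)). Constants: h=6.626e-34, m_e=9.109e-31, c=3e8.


Compton wavelength: h/(m_e*c) = 2.4247e-12 m
d_lambda = 2.4247e-12 * (1 - cos(85.6 deg))
= 2.4247e-12 * 0.923281
= 2.2387e-12 m = 0.002239 nm
lambda' = 0.0719 + 0.002239
= 0.074139 nm

0.074139


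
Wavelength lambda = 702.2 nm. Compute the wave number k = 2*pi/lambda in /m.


k = 2 * pi / lambda
= 6.2832 / (702.2e-9)
= 6.2832 / 7.0220e-07
= 8.9479e+06 /m

8.9479e+06


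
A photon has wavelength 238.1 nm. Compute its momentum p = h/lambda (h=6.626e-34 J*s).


p = h / lambda
= 6.626e-34 / (238.1e-9)
= 6.626e-34 / 2.3810e-07
= 2.7829e-27 kg*m/s

2.7829e-27


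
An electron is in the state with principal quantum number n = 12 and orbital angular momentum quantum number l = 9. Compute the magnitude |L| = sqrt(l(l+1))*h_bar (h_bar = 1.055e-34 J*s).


L = sqrt(l*(l+1)) * h_bar
= sqrt(9 * 10) * 1.055e-34
= sqrt(90) * 1.055e-34
= 9.4868 * 1.055e-34
= 1.0009e-33 J*s

1.0009e-33


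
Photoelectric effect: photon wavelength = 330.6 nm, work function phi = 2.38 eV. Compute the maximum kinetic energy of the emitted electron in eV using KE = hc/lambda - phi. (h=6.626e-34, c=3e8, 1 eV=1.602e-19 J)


E_photon = hc / lambda
= (6.626e-34)(3e8) / (330.6e-9)
= 6.0127e-19 J
= 3.7532 eV
KE = E_photon - phi
= 3.7532 - 2.38
= 1.3732 eV

1.3732


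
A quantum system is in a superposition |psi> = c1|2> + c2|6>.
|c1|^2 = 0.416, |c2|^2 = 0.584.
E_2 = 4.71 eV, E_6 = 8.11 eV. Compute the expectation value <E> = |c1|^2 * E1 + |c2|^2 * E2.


<E> = |c1|^2 * E1 + |c2|^2 * E2
= 0.416 * 4.71 + 0.584 * 8.11
= 1.9594 + 4.7362
= 6.6956 eV

6.6956


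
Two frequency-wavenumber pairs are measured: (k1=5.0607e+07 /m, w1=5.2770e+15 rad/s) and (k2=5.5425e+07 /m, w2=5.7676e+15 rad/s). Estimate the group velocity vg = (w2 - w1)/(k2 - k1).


vg = (w2 - w1) / (k2 - k1)
= (5.7676e+15 - 5.2770e+15) / (5.5425e+07 - 5.0607e+07)
= 4.9060e+14 / 4.8180e+06
= 1.0183e+08 m/s

1.0183e+08


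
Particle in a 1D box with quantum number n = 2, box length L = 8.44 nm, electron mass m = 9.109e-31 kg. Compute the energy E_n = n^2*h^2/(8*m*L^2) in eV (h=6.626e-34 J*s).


E = n^2 * h^2 / (8 * m * L^2)
= 2^2 * (6.626e-34)^2 / (8 * 9.109e-31 * (8.44e-9)^2)
= 4 * 4.3904e-67 / (8 * 9.109e-31 * 7.1234e-17)
= 3.3831e-21 J
= 0.0211 eV

0.0211


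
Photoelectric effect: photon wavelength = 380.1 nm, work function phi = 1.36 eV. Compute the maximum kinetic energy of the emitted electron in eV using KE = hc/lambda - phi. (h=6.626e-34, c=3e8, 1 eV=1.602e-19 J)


E_photon = hc / lambda
= (6.626e-34)(3e8) / (380.1e-9)
= 5.2297e-19 J
= 3.2645 eV
KE = E_photon - phi
= 3.2645 - 1.36
= 1.9045 eV

1.9045


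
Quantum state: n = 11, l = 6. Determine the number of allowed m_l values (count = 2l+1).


m_l ranges from -l to +l in integer steps
So m_l goes from -6 to +6
Count = 2l + 1 = 2*6 + 1
= 13

13


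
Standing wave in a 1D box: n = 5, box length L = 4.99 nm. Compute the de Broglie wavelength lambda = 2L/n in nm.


lambda = 2L / n
= 2 * 4.99 / 5
= 9.98 / 5
= 1.996 nm

1.996


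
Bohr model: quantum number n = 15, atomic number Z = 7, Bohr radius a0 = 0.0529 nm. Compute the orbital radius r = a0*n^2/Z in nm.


r = a0 * n^2 / Z
= 0.0529 * 15^2 / 7
= 0.0529 * 225 / 7
= 1.7004 nm

1.7004


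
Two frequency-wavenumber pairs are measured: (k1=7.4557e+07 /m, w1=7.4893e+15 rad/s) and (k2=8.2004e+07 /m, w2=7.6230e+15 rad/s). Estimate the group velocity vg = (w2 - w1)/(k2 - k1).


vg = (w2 - w1) / (k2 - k1)
= (7.6230e+15 - 7.4893e+15) / (8.2004e+07 - 7.4557e+07)
= 1.3370e+14 / 7.4470e+06
= 1.7954e+07 m/s

1.7954e+07


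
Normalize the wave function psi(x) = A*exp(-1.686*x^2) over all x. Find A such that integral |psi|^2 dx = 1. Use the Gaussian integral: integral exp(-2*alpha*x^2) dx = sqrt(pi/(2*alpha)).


integral |psi|^2 dx = A^2 * sqrt(pi/(2*alpha)) = 1
A^2 = sqrt(2*alpha/pi)
= sqrt(2 * 1.686 / pi)
= 1.036022
A = sqrt(1.036022)
= 1.0179

1.0179


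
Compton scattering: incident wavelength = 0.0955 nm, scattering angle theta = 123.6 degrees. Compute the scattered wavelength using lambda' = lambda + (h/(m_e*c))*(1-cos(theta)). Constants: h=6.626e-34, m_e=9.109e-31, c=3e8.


Compton wavelength: h/(m_e*c) = 2.4247e-12 m
d_lambda = 2.4247e-12 * (1 - cos(123.6 deg))
= 2.4247e-12 * 1.553392
= 3.7665e-12 m = 0.003767 nm
lambda' = 0.0955 + 0.003767
= 0.099267 nm

0.099267


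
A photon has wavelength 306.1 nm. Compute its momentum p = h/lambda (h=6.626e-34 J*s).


p = h / lambda
= 6.626e-34 / (306.1e-9)
= 6.626e-34 / 3.0610e-07
= 2.1647e-27 kg*m/s

2.1647e-27


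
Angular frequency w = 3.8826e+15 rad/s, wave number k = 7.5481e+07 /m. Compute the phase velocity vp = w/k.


vp = w / k
= 3.8826e+15 / 7.5481e+07
= 5.1438e+07 m/s

5.1438e+07


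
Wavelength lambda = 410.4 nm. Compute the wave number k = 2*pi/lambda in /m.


k = 2 * pi / lambda
= 6.2832 / (410.4e-9)
= 6.2832 / 4.1040e-07
= 1.5310e+07 /m

1.5310e+07


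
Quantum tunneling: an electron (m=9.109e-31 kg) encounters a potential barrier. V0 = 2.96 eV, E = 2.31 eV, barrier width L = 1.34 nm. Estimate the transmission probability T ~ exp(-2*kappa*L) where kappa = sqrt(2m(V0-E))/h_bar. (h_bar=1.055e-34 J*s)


V0 - E = 0.65 eV = 1.0413e-19 J
kappa = sqrt(2 * m * (V0-E)) / h_bar
= sqrt(2 * 9.109e-31 * 1.0413e-19) / 1.055e-34
= 4.1284e+09 /m
2*kappa*L = 2 * 4.1284e+09 * 1.34e-9
= 11.0642
T = exp(-11.0642) = 1.566291e-05

1.566291e-05


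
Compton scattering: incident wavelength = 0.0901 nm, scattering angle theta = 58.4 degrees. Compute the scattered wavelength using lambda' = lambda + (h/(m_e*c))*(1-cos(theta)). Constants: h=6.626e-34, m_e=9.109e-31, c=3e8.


Compton wavelength: h/(m_e*c) = 2.4247e-12 m
d_lambda = 2.4247e-12 * (1 - cos(58.4 deg))
= 2.4247e-12 * 0.476014
= 1.1542e-12 m = 0.001154 nm
lambda' = 0.0901 + 0.001154
= 0.091254 nm

0.091254


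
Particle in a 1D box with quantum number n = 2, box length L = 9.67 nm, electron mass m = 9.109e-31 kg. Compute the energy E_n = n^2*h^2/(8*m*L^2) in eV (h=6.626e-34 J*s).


E = n^2 * h^2 / (8 * m * L^2)
= 2^2 * (6.626e-34)^2 / (8 * 9.109e-31 * (9.67e-9)^2)
= 4 * 4.3904e-67 / (8 * 9.109e-31 * 9.3509e-17)
= 2.5772e-21 J
= 0.0161 eV

0.0161


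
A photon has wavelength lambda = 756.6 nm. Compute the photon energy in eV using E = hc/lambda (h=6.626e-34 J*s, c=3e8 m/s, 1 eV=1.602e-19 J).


E = hc / lambda
= (6.626e-34)(3e8) / (756.6e-9)
= 1.9878e-25 / 7.5660e-07
= 2.6273e-19 J
Converting to eV: 2.6273e-19 / 1.602e-19
= 1.64 eV

1.64


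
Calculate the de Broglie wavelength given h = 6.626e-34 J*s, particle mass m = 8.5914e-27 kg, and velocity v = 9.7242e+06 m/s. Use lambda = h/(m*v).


lambda = h / (m * v)
= 6.626e-34 / (8.5914e-27 * 9.7242e+06)
= 6.626e-34 / 8.3544e-20
= 7.9311e-15 m

7.9311e-15


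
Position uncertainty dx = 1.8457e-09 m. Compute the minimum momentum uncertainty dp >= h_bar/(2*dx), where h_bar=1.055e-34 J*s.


dp = h_bar / (2 * dx)
= 1.055e-34 / (2 * 1.8457e-09)
= 1.055e-34 / 3.6914e-09
= 2.8580e-26 kg*m/s

2.8580e-26


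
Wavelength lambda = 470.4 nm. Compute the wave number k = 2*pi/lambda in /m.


k = 2 * pi / lambda
= 6.2832 / (470.4e-9)
= 6.2832 / 4.7040e-07
= 1.3357e+07 /m

1.3357e+07


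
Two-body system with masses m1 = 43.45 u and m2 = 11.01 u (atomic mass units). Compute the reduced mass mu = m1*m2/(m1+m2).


mu = m1 * m2 / (m1 + m2)
= 43.45 * 11.01 / (43.45 + 11.01)
= 478.3845 / 54.46
= 8.7841 u

8.7841


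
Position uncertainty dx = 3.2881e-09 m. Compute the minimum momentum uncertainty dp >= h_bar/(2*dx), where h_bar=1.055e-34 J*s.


dp = h_bar / (2 * dx)
= 1.055e-34 / (2 * 3.2881e-09)
= 1.055e-34 / 6.5762e-09
= 1.6043e-26 kg*m/s

1.6043e-26


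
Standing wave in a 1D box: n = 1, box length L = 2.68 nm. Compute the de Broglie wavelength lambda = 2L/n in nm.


lambda = 2L / n
= 2 * 2.68 / 1
= 5.36 / 1
= 5.36 nm

5.36


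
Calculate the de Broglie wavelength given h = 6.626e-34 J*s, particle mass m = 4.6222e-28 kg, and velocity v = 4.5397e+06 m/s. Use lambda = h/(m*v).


lambda = h / (m * v)
= 6.626e-34 / (4.6222e-28 * 4.5397e+06)
= 6.626e-34 / 2.0983e-21
= 3.1577e-13 m

3.1577e-13


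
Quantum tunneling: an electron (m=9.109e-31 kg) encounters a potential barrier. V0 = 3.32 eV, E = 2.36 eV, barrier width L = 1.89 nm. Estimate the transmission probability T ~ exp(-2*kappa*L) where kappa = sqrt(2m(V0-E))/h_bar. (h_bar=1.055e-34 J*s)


V0 - E = 0.96 eV = 1.5379e-19 J
kappa = sqrt(2 * m * (V0-E)) / h_bar
= sqrt(2 * 9.109e-31 * 1.5379e-19) / 1.055e-34
= 5.0172e+09 /m
2*kappa*L = 2 * 5.0172e+09 * 1.89e-9
= 18.9652
T = exp(-18.9652) = 5.801425e-09

5.801425e-09


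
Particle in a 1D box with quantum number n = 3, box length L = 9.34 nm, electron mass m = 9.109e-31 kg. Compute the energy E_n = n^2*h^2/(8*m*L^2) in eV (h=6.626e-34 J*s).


E = n^2 * h^2 / (8 * m * L^2)
= 3^2 * (6.626e-34)^2 / (8 * 9.109e-31 * (9.34e-9)^2)
= 9 * 4.3904e-67 / (8 * 9.109e-31 * 8.7236e-17)
= 6.2157e-21 J
= 0.0388 eV

0.0388


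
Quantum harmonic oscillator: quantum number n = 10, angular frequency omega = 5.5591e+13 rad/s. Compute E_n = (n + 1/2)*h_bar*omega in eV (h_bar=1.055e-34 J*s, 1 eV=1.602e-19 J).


E = (n + 1/2) * h_bar * omega
= (10 + 0.5) * 1.055e-34 * 5.5591e+13
= 10.5 * 5.8649e-21
= 6.1581e-20 J
= 0.3844 eV

0.3844


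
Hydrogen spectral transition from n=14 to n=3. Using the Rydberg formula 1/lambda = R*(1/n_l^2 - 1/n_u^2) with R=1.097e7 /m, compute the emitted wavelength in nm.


1/lambda = R * (1/n_l^2 - 1/n_u^2)
= 1.097e7 * (1/3^2 - 1/14^2)
= 1.097e7 * (0.111111 - 0.005102)
= 1.097e7 * 0.106009
= 1.1629e+06 /m
lambda = 1 / 1.1629e+06 = 859.9047 nm

859.9047


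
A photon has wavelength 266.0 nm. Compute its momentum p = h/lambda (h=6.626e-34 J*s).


p = h / lambda
= 6.626e-34 / (266.0e-9)
= 6.626e-34 / 2.6600e-07
= 2.4910e-27 kg*m/s

2.4910e-27


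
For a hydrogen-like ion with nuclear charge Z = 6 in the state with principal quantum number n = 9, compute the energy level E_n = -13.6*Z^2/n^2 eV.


E_n = -13.6 * Z^2 / n^2
= -13.6 * 6^2 / 9^2
= -13.6 * 36 / 81
= -6.0444 eV

-6.0444


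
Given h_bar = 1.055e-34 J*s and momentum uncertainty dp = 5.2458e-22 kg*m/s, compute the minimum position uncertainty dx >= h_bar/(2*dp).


dx = h_bar / (2 * dp)
= 1.055e-34 / (2 * 5.2458e-22)
= 1.055e-34 / 1.0492e-21
= 1.0056e-13 m

1.0056e-13


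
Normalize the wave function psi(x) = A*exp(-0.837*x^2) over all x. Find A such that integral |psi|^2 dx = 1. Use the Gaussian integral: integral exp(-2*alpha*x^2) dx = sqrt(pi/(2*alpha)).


integral |psi|^2 dx = A^2 * sqrt(pi/(2*alpha)) = 1
A^2 = sqrt(2*alpha/pi)
= sqrt(2 * 0.837 / pi)
= 0.729966
A = sqrt(0.729966)
= 0.8544

0.8544


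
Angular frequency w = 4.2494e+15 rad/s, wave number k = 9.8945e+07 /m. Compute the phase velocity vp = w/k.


vp = w / k
= 4.2494e+15 / 9.8945e+07
= 4.2947e+07 m/s

4.2947e+07


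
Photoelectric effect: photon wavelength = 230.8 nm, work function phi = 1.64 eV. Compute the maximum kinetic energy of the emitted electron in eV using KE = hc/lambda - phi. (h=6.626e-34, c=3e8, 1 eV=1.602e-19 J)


E_photon = hc / lambda
= (6.626e-34)(3e8) / (230.8e-9)
= 8.6127e-19 J
= 5.3762 eV
KE = E_photon - phi
= 5.3762 - 1.64
= 3.7362 eV

3.7362


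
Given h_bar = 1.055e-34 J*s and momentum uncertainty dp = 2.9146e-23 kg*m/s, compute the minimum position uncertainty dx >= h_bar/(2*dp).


dx = h_bar / (2 * dp)
= 1.055e-34 / (2 * 2.9146e-23)
= 1.055e-34 / 5.8292e-23
= 1.8099e-12 m

1.8099e-12


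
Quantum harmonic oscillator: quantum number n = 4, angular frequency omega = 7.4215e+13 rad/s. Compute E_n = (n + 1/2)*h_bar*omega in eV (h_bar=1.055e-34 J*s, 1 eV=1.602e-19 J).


E = (n + 1/2) * h_bar * omega
= (4 + 0.5) * 1.055e-34 * 7.4215e+13
= 4.5 * 7.8297e-21
= 3.5234e-20 J
= 0.2199 eV

0.2199


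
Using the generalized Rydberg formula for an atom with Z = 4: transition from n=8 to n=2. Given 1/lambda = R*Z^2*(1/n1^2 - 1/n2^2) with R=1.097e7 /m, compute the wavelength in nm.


1/lambda = R * Z^2 * (1/n1^2 - 1/n2^2)
= 1.097e7 * 4^2 * (1/2^2 - 1/8^2)
= 1.097e7 * 16 * (0.25 - 0.015625)
= 4.1138e+07 /m
lambda = 1 / 4.1138e+07
= 24.3087 nm

24.3087


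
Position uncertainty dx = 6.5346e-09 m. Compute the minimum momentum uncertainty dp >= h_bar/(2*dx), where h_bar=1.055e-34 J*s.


dp = h_bar / (2 * dx)
= 1.055e-34 / (2 * 6.5346e-09)
= 1.055e-34 / 1.3069e-08
= 8.0724e-27 kg*m/s

8.0724e-27


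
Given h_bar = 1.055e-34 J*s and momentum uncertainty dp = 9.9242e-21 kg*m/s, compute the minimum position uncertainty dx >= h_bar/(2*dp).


dx = h_bar / (2 * dp)
= 1.055e-34 / (2 * 9.9242e-21)
= 1.055e-34 / 1.9848e-20
= 5.3153e-15 m

5.3153e-15


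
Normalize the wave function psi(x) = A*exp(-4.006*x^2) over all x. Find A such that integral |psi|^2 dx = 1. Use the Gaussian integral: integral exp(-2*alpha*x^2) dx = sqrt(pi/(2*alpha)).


integral |psi|^2 dx = A^2 * sqrt(pi/(2*alpha)) = 1
A^2 = sqrt(2*alpha/pi)
= sqrt(2 * 4.006 / pi)
= 1.596965
A = sqrt(1.596965)
= 1.2637

1.2637


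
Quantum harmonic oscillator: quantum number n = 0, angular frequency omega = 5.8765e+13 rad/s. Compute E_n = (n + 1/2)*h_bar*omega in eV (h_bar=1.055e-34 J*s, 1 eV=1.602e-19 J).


E = (n + 1/2) * h_bar * omega
= (0 + 0.5) * 1.055e-34 * 5.8765e+13
= 0.5 * 6.1997e-21
= 3.0999e-21 J
= 0.0193 eV

0.0193


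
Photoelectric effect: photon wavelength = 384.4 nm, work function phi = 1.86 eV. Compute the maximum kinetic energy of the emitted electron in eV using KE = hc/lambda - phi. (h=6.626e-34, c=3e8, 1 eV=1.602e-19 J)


E_photon = hc / lambda
= (6.626e-34)(3e8) / (384.4e-9)
= 5.1712e-19 J
= 3.2279 eV
KE = E_photon - phi
= 3.2279 - 1.86
= 1.3679 eV

1.3679


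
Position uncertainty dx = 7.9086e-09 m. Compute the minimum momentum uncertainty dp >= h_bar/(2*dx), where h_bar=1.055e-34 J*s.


dp = h_bar / (2 * dx)
= 1.055e-34 / (2 * 7.9086e-09)
= 1.055e-34 / 1.5817e-08
= 6.6700e-27 kg*m/s

6.6700e-27


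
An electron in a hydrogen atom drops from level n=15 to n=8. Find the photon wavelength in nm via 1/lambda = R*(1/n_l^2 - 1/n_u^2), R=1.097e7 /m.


1/lambda = R * (1/n_l^2 - 1/n_u^2)
= 1.097e7 * (1/8^2 - 1/15^2)
= 1.097e7 * (0.015625 - 0.004444)
= 1.097e7 * 0.011181
= 1.2265e+05 /m
lambda = 1 / 1.2265e+05 = 8153.2355 nm

8153.2355


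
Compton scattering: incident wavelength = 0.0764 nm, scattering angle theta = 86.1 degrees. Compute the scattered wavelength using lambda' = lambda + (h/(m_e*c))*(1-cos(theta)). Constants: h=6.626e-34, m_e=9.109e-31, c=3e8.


Compton wavelength: h/(m_e*c) = 2.4247e-12 m
d_lambda = 2.4247e-12 * (1 - cos(86.1 deg))
= 2.4247e-12 * 0.931985
= 2.2598e-12 m = 0.00226 nm
lambda' = 0.0764 + 0.00226
= 0.07866 nm

0.07866


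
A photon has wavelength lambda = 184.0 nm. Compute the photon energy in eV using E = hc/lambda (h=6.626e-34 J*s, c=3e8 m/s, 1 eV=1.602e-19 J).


E = hc / lambda
= (6.626e-34)(3e8) / (184.0e-9)
= 1.9878e-25 / 1.8400e-07
= 1.0803e-18 J
Converting to eV: 1.0803e-18 / 1.602e-19
= 6.7436 eV

6.7436


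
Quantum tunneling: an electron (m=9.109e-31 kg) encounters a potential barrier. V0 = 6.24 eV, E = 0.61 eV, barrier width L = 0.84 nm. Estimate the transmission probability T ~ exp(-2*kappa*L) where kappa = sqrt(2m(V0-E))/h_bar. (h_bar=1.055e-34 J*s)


V0 - E = 5.63 eV = 9.0193e-19 J
kappa = sqrt(2 * m * (V0-E)) / h_bar
= sqrt(2 * 9.109e-31 * 9.0193e-19) / 1.055e-34
= 1.2150e+10 /m
2*kappa*L = 2 * 1.2150e+10 * 0.84e-9
= 20.4123
T = exp(-20.4123) = 1.364699e-09

1.364699e-09


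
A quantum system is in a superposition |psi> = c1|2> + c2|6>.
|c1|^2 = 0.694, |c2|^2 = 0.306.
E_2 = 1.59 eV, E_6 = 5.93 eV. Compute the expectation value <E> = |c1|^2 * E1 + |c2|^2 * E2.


<E> = |c1|^2 * E1 + |c2|^2 * E2
= 0.694 * 1.59 + 0.306 * 5.93
= 1.1035 + 1.8146
= 2.918 eV

2.918


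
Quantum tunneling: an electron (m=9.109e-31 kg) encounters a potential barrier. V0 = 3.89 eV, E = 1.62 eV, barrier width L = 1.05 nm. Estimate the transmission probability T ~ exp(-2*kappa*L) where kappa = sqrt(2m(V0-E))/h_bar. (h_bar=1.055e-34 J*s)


V0 - E = 2.27 eV = 3.6365e-19 J
kappa = sqrt(2 * m * (V0-E)) / h_bar
= sqrt(2 * 9.109e-31 * 3.6365e-19) / 1.055e-34
= 7.7151e+09 /m
2*kappa*L = 2 * 7.7151e+09 * 1.05e-9
= 16.2017
T = exp(-16.2017) = 9.197683e-08

9.197683e-08


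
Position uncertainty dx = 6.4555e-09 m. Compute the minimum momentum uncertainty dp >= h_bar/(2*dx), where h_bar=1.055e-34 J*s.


dp = h_bar / (2 * dx)
= 1.055e-34 / (2 * 6.4555e-09)
= 1.055e-34 / 1.2911e-08
= 8.1713e-27 kg*m/s

8.1713e-27


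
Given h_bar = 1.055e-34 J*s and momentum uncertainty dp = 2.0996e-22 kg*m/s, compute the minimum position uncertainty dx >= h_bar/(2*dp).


dx = h_bar / (2 * dp)
= 1.055e-34 / (2 * 2.0996e-22)
= 1.055e-34 / 4.1992e-22
= 2.5124e-13 m

2.5124e-13


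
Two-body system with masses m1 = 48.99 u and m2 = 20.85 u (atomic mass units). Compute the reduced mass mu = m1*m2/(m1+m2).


mu = m1 * m2 / (m1 + m2)
= 48.99 * 20.85 / (48.99 + 20.85)
= 1021.4415 / 69.84
= 14.6255 u

14.6255


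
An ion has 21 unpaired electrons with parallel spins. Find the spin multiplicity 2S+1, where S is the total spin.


Total spin S = N * (1/2) = 21 * 0.5 = 10.5
Spin multiplicity = 2S + 1
= 2 * 10.5 + 1
= 22

22


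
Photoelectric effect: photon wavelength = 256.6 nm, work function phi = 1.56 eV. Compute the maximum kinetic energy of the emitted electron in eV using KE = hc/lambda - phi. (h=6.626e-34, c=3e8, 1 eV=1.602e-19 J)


E_photon = hc / lambda
= (6.626e-34)(3e8) / (256.6e-9)
= 7.7467e-19 J
= 4.8356 eV
KE = E_photon - phi
= 4.8356 - 1.56
= 3.2756 eV

3.2756


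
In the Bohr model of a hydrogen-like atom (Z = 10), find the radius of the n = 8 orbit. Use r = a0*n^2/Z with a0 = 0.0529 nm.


r = a0 * n^2 / Z
= 0.0529 * 8^2 / 10
= 0.0529 * 64 / 10
= 0.3386 nm

0.3386


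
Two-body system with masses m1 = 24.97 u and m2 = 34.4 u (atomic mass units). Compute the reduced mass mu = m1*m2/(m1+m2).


mu = m1 * m2 / (m1 + m2)
= 24.97 * 34.4 / (24.97 + 34.4)
= 858.968 / 59.37
= 14.468 u

14.468


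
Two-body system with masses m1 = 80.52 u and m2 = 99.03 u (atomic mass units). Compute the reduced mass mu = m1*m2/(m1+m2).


mu = m1 * m2 / (m1 + m2)
= 80.52 * 99.03 / (80.52 + 99.03)
= 7973.8956 / 179.55
= 44.4104 u

44.4104


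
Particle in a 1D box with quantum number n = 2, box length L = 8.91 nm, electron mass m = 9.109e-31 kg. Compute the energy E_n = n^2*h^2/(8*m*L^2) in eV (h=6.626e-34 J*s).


E = n^2 * h^2 / (8 * m * L^2)
= 2^2 * (6.626e-34)^2 / (8 * 9.109e-31 * (8.91e-9)^2)
= 4 * 4.3904e-67 / (8 * 9.109e-31 * 7.9388e-17)
= 3.0356e-21 J
= 0.0189 eV

0.0189


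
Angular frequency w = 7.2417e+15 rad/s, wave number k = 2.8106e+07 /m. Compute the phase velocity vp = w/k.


vp = w / k
= 7.2417e+15 / 2.8106e+07
= 2.5766e+08 m/s

2.5766e+08


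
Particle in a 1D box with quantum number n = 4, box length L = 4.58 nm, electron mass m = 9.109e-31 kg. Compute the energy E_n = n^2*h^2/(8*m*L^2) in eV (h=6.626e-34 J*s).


E = n^2 * h^2 / (8 * m * L^2)
= 4^2 * (6.626e-34)^2 / (8 * 9.109e-31 * (4.58e-9)^2)
= 16 * 4.3904e-67 / (8 * 9.109e-31 * 2.0976e-17)
= 4.5955e-20 J
= 0.2869 eV

0.2869


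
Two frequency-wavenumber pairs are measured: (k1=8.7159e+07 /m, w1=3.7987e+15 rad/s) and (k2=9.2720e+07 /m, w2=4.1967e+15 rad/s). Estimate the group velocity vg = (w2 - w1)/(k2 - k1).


vg = (w2 - w1) / (k2 - k1)
= (4.1967e+15 - 3.7987e+15) / (9.2720e+07 - 8.7159e+07)
= 3.9800e+14 / 5.5610e+06
= 7.1570e+07 m/s

7.1570e+07


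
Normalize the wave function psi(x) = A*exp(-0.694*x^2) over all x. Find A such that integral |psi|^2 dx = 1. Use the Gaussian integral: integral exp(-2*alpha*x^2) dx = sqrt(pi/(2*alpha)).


integral |psi|^2 dx = A^2 * sqrt(pi/(2*alpha)) = 1
A^2 = sqrt(2*alpha/pi)
= sqrt(2 * 0.694 / pi)
= 0.664691
A = sqrt(0.664691)
= 0.8153

0.8153


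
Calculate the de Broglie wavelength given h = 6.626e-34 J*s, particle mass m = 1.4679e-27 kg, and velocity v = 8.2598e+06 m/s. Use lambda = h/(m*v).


lambda = h / (m * v)
= 6.626e-34 / (1.4679e-27 * 8.2598e+06)
= 6.626e-34 / 1.2125e-20
= 5.4649e-14 m

5.4649e-14


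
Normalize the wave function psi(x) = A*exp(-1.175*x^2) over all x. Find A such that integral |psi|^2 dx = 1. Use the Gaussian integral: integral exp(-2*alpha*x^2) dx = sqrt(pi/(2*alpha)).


integral |psi|^2 dx = A^2 * sqrt(pi/(2*alpha)) = 1
A^2 = sqrt(2*alpha/pi)
= sqrt(2 * 1.175 / pi)
= 0.864886
A = sqrt(0.864886)
= 0.93

0.93


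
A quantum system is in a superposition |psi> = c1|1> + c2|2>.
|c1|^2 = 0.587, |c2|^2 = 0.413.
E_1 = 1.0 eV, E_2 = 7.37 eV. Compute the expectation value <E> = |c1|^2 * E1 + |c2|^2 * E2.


<E> = |c1|^2 * E1 + |c2|^2 * E2
= 0.587 * 1.0 + 0.413 * 7.37
= 0.587 + 3.0438
= 3.6308 eV

3.6308


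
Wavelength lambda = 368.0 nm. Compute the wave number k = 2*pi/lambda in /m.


k = 2 * pi / lambda
= 6.2832 / (368.0e-9)
= 6.2832 / 3.6800e-07
= 1.7074e+07 /m

1.7074e+07


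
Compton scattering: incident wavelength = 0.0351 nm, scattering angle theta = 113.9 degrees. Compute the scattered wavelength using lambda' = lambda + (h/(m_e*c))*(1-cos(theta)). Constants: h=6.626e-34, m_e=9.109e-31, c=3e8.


Compton wavelength: h/(m_e*c) = 2.4247e-12 m
d_lambda = 2.4247e-12 * (1 - cos(113.9 deg))
= 2.4247e-12 * 1.405142
= 3.4071e-12 m = 0.003407 nm
lambda' = 0.0351 + 0.003407
= 0.038507 nm

0.038507


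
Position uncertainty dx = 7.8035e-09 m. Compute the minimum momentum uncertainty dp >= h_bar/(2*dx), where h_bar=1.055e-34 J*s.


dp = h_bar / (2 * dx)
= 1.055e-34 / (2 * 7.8035e-09)
= 1.055e-34 / 1.5607e-08
= 6.7598e-27 kg*m/s

6.7598e-27


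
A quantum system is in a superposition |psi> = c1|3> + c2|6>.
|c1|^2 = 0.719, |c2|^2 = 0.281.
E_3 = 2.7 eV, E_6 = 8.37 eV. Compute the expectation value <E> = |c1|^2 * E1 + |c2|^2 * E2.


<E> = |c1|^2 * E1 + |c2|^2 * E2
= 0.719 * 2.7 + 0.281 * 8.37
= 1.9413 + 2.352
= 4.2933 eV

4.2933


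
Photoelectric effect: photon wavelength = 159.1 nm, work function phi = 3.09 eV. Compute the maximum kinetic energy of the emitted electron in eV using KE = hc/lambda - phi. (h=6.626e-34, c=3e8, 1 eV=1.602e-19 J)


E_photon = hc / lambda
= (6.626e-34)(3e8) / (159.1e-9)
= 1.2494e-18 J
= 7.799 eV
KE = E_photon - phi
= 7.799 - 3.09
= 4.709 eV

4.709


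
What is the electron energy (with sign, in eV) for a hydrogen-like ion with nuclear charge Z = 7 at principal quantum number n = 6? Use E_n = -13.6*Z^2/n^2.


E_n = -13.6 * Z^2 / n^2
= -13.6 * 7^2 / 6^2
= -13.6 * 49 / 36
= -18.5111 eV

-18.5111


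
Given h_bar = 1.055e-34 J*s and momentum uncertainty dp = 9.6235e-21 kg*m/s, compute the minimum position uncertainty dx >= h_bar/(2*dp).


dx = h_bar / (2 * dp)
= 1.055e-34 / (2 * 9.6235e-21)
= 1.055e-34 / 1.9247e-20
= 5.4814e-15 m

5.4814e-15


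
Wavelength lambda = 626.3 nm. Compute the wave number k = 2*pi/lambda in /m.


k = 2 * pi / lambda
= 6.2832 / (626.3e-9)
= 6.2832 / 6.2630e-07
= 1.0032e+07 /m

1.0032e+07


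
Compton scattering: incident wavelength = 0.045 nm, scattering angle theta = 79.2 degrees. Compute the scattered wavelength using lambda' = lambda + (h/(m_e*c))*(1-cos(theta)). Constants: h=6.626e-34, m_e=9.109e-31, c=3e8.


Compton wavelength: h/(m_e*c) = 2.4247e-12 m
d_lambda = 2.4247e-12 * (1 - cos(79.2 deg))
= 2.4247e-12 * 0.812619
= 1.9704e-12 m = 0.00197 nm
lambda' = 0.045 + 0.00197
= 0.04697 nm

0.04697


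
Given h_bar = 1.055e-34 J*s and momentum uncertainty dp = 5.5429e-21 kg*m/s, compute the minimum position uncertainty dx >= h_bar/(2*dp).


dx = h_bar / (2 * dp)
= 1.055e-34 / (2 * 5.5429e-21)
= 1.055e-34 / 1.1086e-20
= 9.5167e-15 m

9.5167e-15


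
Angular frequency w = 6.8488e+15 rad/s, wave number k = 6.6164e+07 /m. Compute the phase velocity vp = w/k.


vp = w / k
= 6.8488e+15 / 6.6164e+07
= 1.0351e+08 m/s

1.0351e+08


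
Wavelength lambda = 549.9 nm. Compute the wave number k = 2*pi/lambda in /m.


k = 2 * pi / lambda
= 6.2832 / (549.9e-9)
= 6.2832 / 5.4990e-07
= 1.1426e+07 /m

1.1426e+07


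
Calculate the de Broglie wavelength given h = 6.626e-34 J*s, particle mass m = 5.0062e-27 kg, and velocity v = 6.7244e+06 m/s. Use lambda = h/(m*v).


lambda = h / (m * v)
= 6.626e-34 / (5.0062e-27 * 6.7244e+06)
= 6.626e-34 / 3.3664e-20
= 1.9683e-14 m

1.9683e-14


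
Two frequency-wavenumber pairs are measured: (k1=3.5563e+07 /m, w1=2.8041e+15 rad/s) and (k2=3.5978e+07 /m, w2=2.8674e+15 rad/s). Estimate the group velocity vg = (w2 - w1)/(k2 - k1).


vg = (w2 - w1) / (k2 - k1)
= (2.8674e+15 - 2.8041e+15) / (3.5978e+07 - 3.5563e+07)
= 6.3300e+13 / 4.1500e+05
= 1.5253e+08 m/s

1.5253e+08


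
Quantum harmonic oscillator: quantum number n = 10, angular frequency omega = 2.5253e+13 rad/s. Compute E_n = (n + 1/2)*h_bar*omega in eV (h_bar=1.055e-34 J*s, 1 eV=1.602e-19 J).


E = (n + 1/2) * h_bar * omega
= (10 + 0.5) * 1.055e-34 * 2.5253e+13
= 10.5 * 2.6642e-21
= 2.7974e-20 J
= 0.1746 eV

0.1746


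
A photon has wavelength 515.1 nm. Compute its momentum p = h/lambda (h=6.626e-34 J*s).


p = h / lambda
= 6.626e-34 / (515.1e-9)
= 6.626e-34 / 5.1510e-07
= 1.2864e-27 kg*m/s

1.2864e-27


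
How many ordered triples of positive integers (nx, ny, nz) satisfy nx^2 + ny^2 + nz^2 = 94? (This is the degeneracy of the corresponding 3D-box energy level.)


Enumerate all (nx, ny, nz) with nx^2 + ny^2 + nz^2 = 94:
(2,3,9)
(2,9,3)
(3,2,9)
(3,6,7)
(3,7,6)
(3,9,2)
(6,3,7)
(6,7,3)
(7,3,6)
(7,6,3)
(9,2,3)
(9,3,2)
Total degeneracy = 12

12


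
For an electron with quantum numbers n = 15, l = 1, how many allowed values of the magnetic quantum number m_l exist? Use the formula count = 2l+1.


m_l ranges from -l to +l in integer steps
So m_l goes from -1 to +1
Count = 2l + 1 = 2*1 + 1
= 3

3


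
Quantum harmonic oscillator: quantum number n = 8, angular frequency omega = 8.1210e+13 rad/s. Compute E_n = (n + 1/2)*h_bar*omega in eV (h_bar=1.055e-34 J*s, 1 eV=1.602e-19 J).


E = (n + 1/2) * h_bar * omega
= (8 + 0.5) * 1.055e-34 * 8.1210e+13
= 8.5 * 8.5677e-21
= 7.2825e-20 J
= 0.4546 eV

0.4546


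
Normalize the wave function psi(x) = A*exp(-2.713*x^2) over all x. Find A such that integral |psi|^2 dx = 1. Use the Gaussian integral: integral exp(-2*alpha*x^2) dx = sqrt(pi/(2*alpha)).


integral |psi|^2 dx = A^2 * sqrt(pi/(2*alpha)) = 1
A^2 = sqrt(2*alpha/pi)
= sqrt(2 * 2.713 / pi)
= 1.314211
A = sqrt(1.314211)
= 1.1464

1.1464


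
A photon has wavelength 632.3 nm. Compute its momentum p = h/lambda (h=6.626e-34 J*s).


p = h / lambda
= 6.626e-34 / (632.3e-9)
= 6.626e-34 / 6.3230e-07
= 1.0479e-27 kg*m/s

1.0479e-27


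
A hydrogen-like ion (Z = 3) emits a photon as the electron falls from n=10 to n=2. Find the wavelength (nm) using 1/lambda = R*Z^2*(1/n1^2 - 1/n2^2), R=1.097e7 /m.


1/lambda = R * Z^2 * (1/n1^2 - 1/n2^2)
= 1.097e7 * 3^2 * (1/2^2 - 1/10^2)
= 1.097e7 * 9 * (0.25 - 0.01)
= 2.3695e+07 /m
lambda = 1 / 2.3695e+07
= 42.2026 nm

42.2026


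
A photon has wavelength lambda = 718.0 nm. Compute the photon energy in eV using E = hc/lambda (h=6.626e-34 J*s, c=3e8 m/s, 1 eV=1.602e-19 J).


E = hc / lambda
= (6.626e-34)(3e8) / (718.0e-9)
= 1.9878e-25 / 7.1800e-07
= 2.7685e-19 J
Converting to eV: 2.7685e-19 / 1.602e-19
= 1.7282 eV

1.7282


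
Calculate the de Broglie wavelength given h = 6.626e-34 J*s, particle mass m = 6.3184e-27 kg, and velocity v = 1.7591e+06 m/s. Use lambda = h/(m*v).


lambda = h / (m * v)
= 6.626e-34 / (6.3184e-27 * 1.7591e+06)
= 6.626e-34 / 1.1115e-20
= 5.9615e-14 m

5.9615e-14


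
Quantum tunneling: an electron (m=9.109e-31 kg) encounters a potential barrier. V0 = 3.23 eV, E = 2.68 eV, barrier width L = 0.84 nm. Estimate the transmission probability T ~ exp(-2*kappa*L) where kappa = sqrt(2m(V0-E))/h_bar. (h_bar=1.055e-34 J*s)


V0 - E = 0.55 eV = 8.8110e-20 J
kappa = sqrt(2 * m * (V0-E)) / h_bar
= sqrt(2 * 9.109e-31 * 8.8110e-20) / 1.055e-34
= 3.7976e+09 /m
2*kappa*L = 2 * 3.7976e+09 * 0.84e-9
= 6.38
T = exp(-6.38) = 1.695146e-03

1.695146e-03


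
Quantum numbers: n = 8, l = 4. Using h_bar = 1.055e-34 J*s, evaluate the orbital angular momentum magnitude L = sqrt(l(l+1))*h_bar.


L = sqrt(l*(l+1)) * h_bar
= sqrt(4 * 5) * 1.055e-34
= sqrt(20) * 1.055e-34
= 4.4721 * 1.055e-34
= 4.7181e-34 J*s

4.7181e-34


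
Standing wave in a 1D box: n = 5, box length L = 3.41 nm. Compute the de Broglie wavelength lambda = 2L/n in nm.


lambda = 2L / n
= 2 * 3.41 / 5
= 6.82 / 5
= 1.364 nm

1.364


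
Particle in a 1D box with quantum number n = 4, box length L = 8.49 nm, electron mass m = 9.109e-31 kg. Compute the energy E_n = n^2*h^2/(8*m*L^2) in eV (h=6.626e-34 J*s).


E = n^2 * h^2 / (8 * m * L^2)
= 4^2 * (6.626e-34)^2 / (8 * 9.109e-31 * (8.49e-9)^2)
= 16 * 4.3904e-67 / (8 * 9.109e-31 * 7.2080e-17)
= 1.3374e-20 J
= 0.0835 eV

0.0835


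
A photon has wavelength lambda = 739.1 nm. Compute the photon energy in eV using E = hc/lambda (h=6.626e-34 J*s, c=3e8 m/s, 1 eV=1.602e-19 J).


E = hc / lambda
= (6.626e-34)(3e8) / (739.1e-9)
= 1.9878e-25 / 7.3910e-07
= 2.6895e-19 J
Converting to eV: 2.6895e-19 / 1.602e-19
= 1.6788 eV

1.6788


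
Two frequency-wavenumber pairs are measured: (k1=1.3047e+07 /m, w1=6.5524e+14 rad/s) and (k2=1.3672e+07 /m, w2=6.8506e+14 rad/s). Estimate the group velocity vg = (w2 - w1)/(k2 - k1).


vg = (w2 - w1) / (k2 - k1)
= (6.8506e+14 - 6.5524e+14) / (1.3672e+07 - 1.3047e+07)
= 2.9820e+13 / 6.2500e+05
= 4.7712e+07 m/s

4.7712e+07


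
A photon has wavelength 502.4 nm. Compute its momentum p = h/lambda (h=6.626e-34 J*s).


p = h / lambda
= 6.626e-34 / (502.4e-9)
= 6.626e-34 / 5.0240e-07
= 1.3189e-27 kg*m/s

1.3189e-27


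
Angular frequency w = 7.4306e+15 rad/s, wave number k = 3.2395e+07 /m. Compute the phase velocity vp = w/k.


vp = w / k
= 7.4306e+15 / 3.2395e+07
= 2.2937e+08 m/s

2.2937e+08


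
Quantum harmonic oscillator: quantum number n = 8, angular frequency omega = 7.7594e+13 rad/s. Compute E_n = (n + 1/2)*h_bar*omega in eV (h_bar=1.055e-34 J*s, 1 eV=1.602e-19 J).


E = (n + 1/2) * h_bar * omega
= (8 + 0.5) * 1.055e-34 * 7.7594e+13
= 8.5 * 8.1862e-21
= 6.9582e-20 J
= 0.4343 eV

0.4343


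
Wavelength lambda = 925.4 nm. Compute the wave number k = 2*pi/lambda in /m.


k = 2 * pi / lambda
= 6.2832 / (925.4e-9)
= 6.2832 / 9.2540e-07
= 6.7897e+06 /m

6.7897e+06


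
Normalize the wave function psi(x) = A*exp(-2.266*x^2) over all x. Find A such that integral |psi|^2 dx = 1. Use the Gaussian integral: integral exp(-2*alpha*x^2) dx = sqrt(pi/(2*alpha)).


integral |psi|^2 dx = A^2 * sqrt(pi/(2*alpha)) = 1
A^2 = sqrt(2*alpha/pi)
= sqrt(2 * 2.266 / pi)
= 1.201075
A = sqrt(1.201075)
= 1.0959

1.0959


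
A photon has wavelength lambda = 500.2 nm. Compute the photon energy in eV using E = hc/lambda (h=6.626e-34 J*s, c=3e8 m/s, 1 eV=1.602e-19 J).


E = hc / lambda
= (6.626e-34)(3e8) / (500.2e-9)
= 1.9878e-25 / 5.0020e-07
= 3.9740e-19 J
Converting to eV: 3.9740e-19 / 1.602e-19
= 2.4807 eV

2.4807


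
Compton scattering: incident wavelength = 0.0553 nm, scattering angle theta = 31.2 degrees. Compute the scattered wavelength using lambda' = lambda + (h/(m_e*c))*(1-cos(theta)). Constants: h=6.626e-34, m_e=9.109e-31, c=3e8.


Compton wavelength: h/(m_e*c) = 2.4247e-12 m
d_lambda = 2.4247e-12 * (1 - cos(31.2 deg))
= 2.4247e-12 * 0.144636
= 3.5070e-13 m = 0.000351 nm
lambda' = 0.0553 + 0.000351
= 0.055651 nm

0.055651


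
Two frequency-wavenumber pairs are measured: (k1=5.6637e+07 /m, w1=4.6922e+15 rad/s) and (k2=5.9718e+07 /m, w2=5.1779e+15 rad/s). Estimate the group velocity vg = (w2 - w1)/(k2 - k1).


vg = (w2 - w1) / (k2 - k1)
= (5.1779e+15 - 4.6922e+15) / (5.9718e+07 - 5.6637e+07)
= 4.8570e+14 / 3.0810e+06
= 1.5764e+08 m/s

1.5764e+08


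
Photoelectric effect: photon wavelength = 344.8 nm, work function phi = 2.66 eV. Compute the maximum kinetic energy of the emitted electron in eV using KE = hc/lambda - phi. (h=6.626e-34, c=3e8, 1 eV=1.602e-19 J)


E_photon = hc / lambda
= (6.626e-34)(3e8) / (344.8e-9)
= 5.7651e-19 J
= 3.5987 eV
KE = E_photon - phi
= 3.5987 - 2.66
= 0.9387 eV

0.9387


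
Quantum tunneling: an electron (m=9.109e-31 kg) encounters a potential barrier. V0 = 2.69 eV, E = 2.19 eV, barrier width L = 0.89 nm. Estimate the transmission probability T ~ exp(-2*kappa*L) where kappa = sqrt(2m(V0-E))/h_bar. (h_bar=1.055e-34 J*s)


V0 - E = 0.5 eV = 8.0100e-20 J
kappa = sqrt(2 * m * (V0-E)) / h_bar
= sqrt(2 * 9.109e-31 * 8.0100e-20) / 1.055e-34
= 3.6209e+09 /m
2*kappa*L = 2 * 3.6209e+09 * 0.89e-9
= 6.4452
T = exp(-6.4452) = 1.588180e-03

1.588180e-03


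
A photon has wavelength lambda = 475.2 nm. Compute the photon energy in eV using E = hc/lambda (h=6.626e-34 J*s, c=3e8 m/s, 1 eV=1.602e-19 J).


E = hc / lambda
= (6.626e-34)(3e8) / (475.2e-9)
= 1.9878e-25 / 4.7520e-07
= 4.1831e-19 J
Converting to eV: 4.1831e-19 / 1.602e-19
= 2.6112 eV

2.6112


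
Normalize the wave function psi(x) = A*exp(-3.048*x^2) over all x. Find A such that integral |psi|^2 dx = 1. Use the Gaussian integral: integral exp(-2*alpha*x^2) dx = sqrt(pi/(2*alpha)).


integral |psi|^2 dx = A^2 * sqrt(pi/(2*alpha)) = 1
A^2 = sqrt(2*alpha/pi)
= sqrt(2 * 3.048 / pi)
= 1.392989
A = sqrt(1.392989)
= 1.1802

1.1802
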